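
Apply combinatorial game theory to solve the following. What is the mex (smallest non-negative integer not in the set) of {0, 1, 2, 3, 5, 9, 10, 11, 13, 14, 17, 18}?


Set = {0, 1, 2, 3, 5, 9, 10, 11, 13, 14, 17, 18}
0 is in the set.
1 is in the set.
2 is in the set.
3 is in the set.
4 is NOT in the set. This is the mex.
mex = 4

4


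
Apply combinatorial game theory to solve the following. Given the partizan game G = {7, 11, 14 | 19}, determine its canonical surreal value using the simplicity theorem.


Left options: {7, 11, 14}, max = 14
Right options: {19}, min = 19
All options are numbers and max(Left) < min(Right), so by the simplicity theorem the value is the simplest (earliest-born) number strictly between 14 and 19.
Integers 15 through 18 all lie strictly between 14 and 19.
Among integers, the simplest (lowest birthday = smallest |n|; 0 is born on day 0, +-n on day n) is 15.
No non-integer in the interval can be simpler: if x is a non-integer in the interval, then floor(x) or ceil(x) also lies in the interval (the interval contains an integer), and both are proper prefixes of x's sign expansion, i.e. born earlier. So the game value is 15.
Game value = 15

15


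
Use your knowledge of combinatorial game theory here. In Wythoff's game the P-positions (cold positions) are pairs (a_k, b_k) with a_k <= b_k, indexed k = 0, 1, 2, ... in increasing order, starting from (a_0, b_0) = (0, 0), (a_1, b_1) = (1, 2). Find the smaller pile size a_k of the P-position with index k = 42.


By Wythoff's theorem, a_k = floor(k * phi) and b_k = floor(k * phi^2) = a_k + k, where phi = (1 + sqrt(5))/2 is the golden ratio.
phi = (1 + sqrt(5))/2 = 1.618034
k = 42
k * phi = 42 * 1.618034 = 67.957428
a_42 = floor(k * phi) = 67

67


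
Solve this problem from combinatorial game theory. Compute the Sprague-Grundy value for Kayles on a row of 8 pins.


Kayles: a move removes 1 or 2 adjacent pins from a contiguous row.
Removing pins from a row of k leaves two independent rows (a, b) with a + b = k - 1 (one pin) or a + b = k - 2 (two pins); an end removal gives a = 0.
By Sprague-Grundy, G(k) = mex{ G(a) XOR G(b) } over all these splits. G(0) = 0.
G(1): splits (0,0):0^0=0 -> mex({0}) = 1
G(2): splits (0,1):0^1=1 (0,0):0^0=0 -> mex({0, 1}) = 2
G(3): splits (0,2):0^2=2 (1,1):1^1=0 (0,1):0^1=1 -> mex({0, 1, 2}) = 3
G(4): splits (0,3):0^3=3 (1,2):1^2=3 (0,2):0^2=2 (1,1):1^1=0 -> mex({0, 2, 3}) = 1
G(5): splits (0,4):0^1=1 (1,3):1^3=2 (2,2):2^2=0 (0,3):0^3=3 (1,2):1^2=3 -> mex({0, 1, 2, 3}) = 4
G(6) = mex({0, 1, 2, 4}) = 3
G(7) = mex({0, 1, 3, 4, 5}) = 2
G(8) = mex({0, 2, 3, 5, 6}) = 1
Therefore G(8) = 1.

1


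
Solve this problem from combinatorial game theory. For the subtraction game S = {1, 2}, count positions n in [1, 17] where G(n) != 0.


Subtraction set S = {1, 2}, so G(n) = n mod 3.
G(n) = 0 when n is a multiple of 3.
Multiples of 3 in [1, 17]: 5
N-positions (nonzero Grundy) = 17 - 5 = 12

12


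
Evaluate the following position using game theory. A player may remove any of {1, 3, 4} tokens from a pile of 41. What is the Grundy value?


The subtraction set is S = {1, 3, 4}.
G(k) = mex{ G(k - s) : s in S, s <= k }. We compute iteratively: G(0) = 0.
G(1) = mex({0}) = 1
G(2) = mex({1}) = 0
G(3) = mex({0}) = 1
G(4) = mex({0, 1}) = 2
G(5) = mex({0, 1, 2}) = 3
G(6) = mex({0, 1, 3}) = 2
G(7) = mex({1, 2}) = 0
G(8) = mex({0, 2, 3}) = 1
G(9) = mex({1, 2, 3}) = 0
G(10) = mex({0, 2}) = 1
Observe that G(7)..G(10) = 0, 1, 0, 1 repeats G(0)..G(3) = 0, 1, 0, 1.
For k >= max(S) = 4, G(k) is determined by the previous 4 values G(k-4)..G(k-1); a window of 4 consecutive values has recurred shifted by 7, so by induction G(k + 7) = G(k) for all k >= 0: the sequence is periodic from the start with period 7.
One period: G(0..6) = 0, 1, 0, 1, 2, 3, 2.
41 mod 7 = 6, so G(41) = G(6) = 2.

2


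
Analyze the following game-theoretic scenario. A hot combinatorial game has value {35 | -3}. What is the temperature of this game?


The game is {35 | -3}, a switch {a | b} with numbers a > b.
Cooling {a | b} by t gives {a - t | b + t}, which stops being hot when a - t = b + t, i.e. at t = (a - b)/2. So the temperature of a switch is (a - b)/2.
Temperature = (Left option - Right option) / 2
= (35 - (-3)) / 2
= 38 / 2
= 19

19


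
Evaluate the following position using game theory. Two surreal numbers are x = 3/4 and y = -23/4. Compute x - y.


x = 3/4, y = -23/4
Converting to common denominator: 4
x = 3/4, y = -23/4
x - y = 3/4 - -23/4 = 13/2

13/2


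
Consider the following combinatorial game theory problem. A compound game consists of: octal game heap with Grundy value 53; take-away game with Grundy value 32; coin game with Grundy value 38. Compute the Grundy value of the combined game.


By the Sprague-Grundy theorem, the Grundy value of a sum of games is the XOR of individual Grundy values.
octal game heap: Grundy value = 53. Running XOR: 0 XOR 53 = 53
take-away game: Grundy value = 32. Running XOR: 53 XOR 32 = 21
coin game: Grundy value = 38. Running XOR: 21 XOR 38 = 51
The combined Grundy value is 51.

51


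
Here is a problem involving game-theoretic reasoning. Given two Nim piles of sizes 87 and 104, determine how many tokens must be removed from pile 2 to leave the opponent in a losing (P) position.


Piles: 87 and 104
Current XOR: 87 XOR 104 = 63 (non-zero, so this is an N-position).
To make the XOR zero, we need to find a move that balances the piles.
For pile 2 (size 104): target = 104 XOR 63 = 87
We reduce pile 2 from 104 to 87.
Tokens removed: 104 - 87 = 17
Verification: 87 XOR 87 = 0

17


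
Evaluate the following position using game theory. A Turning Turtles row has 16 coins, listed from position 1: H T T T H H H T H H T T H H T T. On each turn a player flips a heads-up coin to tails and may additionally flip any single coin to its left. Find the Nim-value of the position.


Coins: H T T T H H H T H H T T H H T T
Key fact: a single head at position k behaves exactly like a Nim heap of size k (turning it to T and optionally flipping a coin at j < k corresponds to moving the heap from k to j, or to 0), and heads combine as a disjunctive sum (two heads at the same place would cancel, matching j XOR j = 0). So the Nim-value is the XOR of the 1-indexed positions of the heads.
Face-up positions (1-indexed): [1, 5, 6, 7, 9, 10, 13, 14]
XOR 0 with 1: 0 XOR 1 = 1
XOR 1 with 5: 1 XOR 5 = 4
XOR 4 with 6: 4 XOR 6 = 2
XOR 2 with 7: 2 XOR 7 = 5
XOR 5 with 9: 5 XOR 9 = 12
XOR 12 with 10: 12 XOR 10 = 6
XOR 6 with 13: 6 XOR 13 = 11
XOR 11 with 14: 11 XOR 14 = 5
Nim-value = 5

5


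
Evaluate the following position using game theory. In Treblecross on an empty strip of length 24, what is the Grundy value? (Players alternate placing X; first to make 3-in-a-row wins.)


Treblecross: place X on empty cells; 3-in-a-row wins.
Playing within two cells of an existing X lets the opponent win at once, so sensible play treats the cells i-2..i+2 around each X as dead. The player left with no safe cell loses, so this is a normal-play take-away game on strips of safe cells.
Placing X at cell i (0-indexed) of a strip of k safe cells leaves independent strips of sizes max(0, i-2) and max(0, k-i-3). Hence G(k) = mex{ G(max(0,i-2)) XOR G(max(0,k-i-3)) : 0 <= i < k }, with G(0) = 0.
G(1): splits (0,0):0^0=0 -> mex({0}) = 1
G(2): splits (0,0):0^0=0 -> mex({0}) = 1
G(3): splits (0,0):0^0=0 -> mex({0}) = 1
G(4): splits (0,1):0^1=1 (0,0):0^0=0 -> mex({0, 1}) = 2
G(5): splits (0,2):0^1=1 (0,1):0^1=1 (0,0):0^0=0 -> mex({0, 1}) = 2
G(6) = mex({1}) = 0
G(7) = mex({0, 1, 2}) = 3
G(8) = mex({0, 1, 2}) = 3
G(9) = mex({0, 2}) = 1
G(10) = mex({0, 2, 3}) = 1
G(11) = mex({0, 3}) = 1
G(12) = mex({1, 3}) = 0
G(13) = mex({0, 1, 2, 3}) = 4
G(14) = mex({0, 1, 2}) = 3
G(15) = mex({0, 1, 2}) = 3
G(16) = mex({0, 1, 2, 4}) = 3
G(17) = mex({0, 1, 3, 4}) = 2
G(18) = mex({0, 1, 3, 4}) = 2
G(19) = mex({0, 1, 3, 5}) = 2
G(20) = mex({0, 1, 2, 3, 5}) = 4
G(21) = mex({0, 1, 2, 3, 5}) = 4
G(22) = mex({1, 2, 6}) = 0
G(23) = mex({0, 1, 2, 3, 4, 6}) = 5
G(24) = mex({0, 1, 2, 3, 4}) = 5
Therefore G(24) = 5.

5


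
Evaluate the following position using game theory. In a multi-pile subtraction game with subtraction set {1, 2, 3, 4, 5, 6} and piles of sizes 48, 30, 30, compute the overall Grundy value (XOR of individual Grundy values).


Subtraction set: {1, 2, 3, 4, 5, 6}
For this subtraction set, G(n) = n mod 7 (period = max + 1 = 7).
Pile 1 (size 48): G(48) = 48 mod 7 = 6
Pile 2 (size 30): G(30) = 30 mod 7 = 2
Pile 3 (size 30): G(30) = 30 mod 7 = 2
Total Grundy value = XOR of all: 6 XOR 2 XOR 2 = 6

6


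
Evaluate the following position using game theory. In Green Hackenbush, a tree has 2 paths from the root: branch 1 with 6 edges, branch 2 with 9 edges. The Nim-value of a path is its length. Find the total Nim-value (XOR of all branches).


The tree has 2 branches from the ground vertex.
In Green Hackenbush, the Nim-value of a simple path of length k is k.
Branch 1: length 6, Nim-value = 6
Branch 2: length 9, Nim-value = 9
Total Nim-value = XOR of all branch values:
0 XOR 6 = 6
6 XOR 9 = 15
Nim-value of the tree = 15

15


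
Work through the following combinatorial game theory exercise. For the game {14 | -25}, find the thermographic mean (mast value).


Game = {14 | -25}, a switch {a | b} with numbers a > b.
Its thermograph has left wall a - t and right wall b + t, which meet at t = (a - b)/2, where both equal (a + b)/2. So the mast (mean value) is at (a + b)/2.
Mean = (14 + (-25))/2 = -11/2 = -11/2

-11/2


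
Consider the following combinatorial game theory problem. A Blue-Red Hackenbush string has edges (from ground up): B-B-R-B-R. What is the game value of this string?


Edges (from ground): B-B-R-B-R
By Berlekamp's sign-expansion rule, a Blue-Red Hackenbush stalk has the value of the surreal number whose sign sequence is the edge sequence with B -> + and R -> -.
Sign sequence: ++-+-
Trace the sign expansion in the surreal number tree, starting from 0:
Edge 1: B (sign +) -> bounds (0, +inf), value = 1
Edge 2: B (sign +) -> bounds (1, +inf), value = 2
Edge 3: R (sign -) -> bounds (1, 2), value = 3/2
Edge 4: B (sign +) -> bounds (3/2, 2), value = 7/4
Edge 5: R (sign -) -> bounds (3/2, 7/4), value = 13/8
Game value = 13/8

13/8


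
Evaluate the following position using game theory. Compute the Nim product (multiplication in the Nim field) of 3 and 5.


Nim multiplication is bilinear over XOR: (u XOR v) * w = (u*w) XOR (v*w).
So we split each operand into its bit components and XOR the pairwise Nim products.
3 = 1 + 2 (as XOR of powers of 2).
5 = 1 + 4 (as XOR of powers of 2).
Using the standard Nim-product table on single bits:
  2*2 = 3,   2*4 = 8,   2*8 = 12,
  4*4 = 6,   4*8 = 11,  8*8 = 13,
and  1*x = x (identity), k*l = l*k (commutative).
Pairwise Nim products:
  1 * 1 = 1
  1 * 4 = 4
  2 * 1 = 2
  2 * 4 = 8
XOR them: 1 XOR 4 XOR 2 XOR 8 = 15.
Result: 3 * 5 = 15 (in Nim).

15


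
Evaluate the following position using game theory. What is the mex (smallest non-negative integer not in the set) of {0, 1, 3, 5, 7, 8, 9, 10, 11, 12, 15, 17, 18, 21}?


Set = {0, 1, 3, 5, 7, 8, 9, 10, 11, 12, 15, 17, 18, 21}
0 is in the set.
1 is in the set.
2 is NOT in the set. This is the mex.
mex = 2

2


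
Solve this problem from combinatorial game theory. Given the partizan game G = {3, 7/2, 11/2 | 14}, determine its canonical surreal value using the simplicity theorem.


Left options: {3, 7/2, 11/2}, max = 11/2
Right options: {14}, min = 14
All options are numbers and max(Left) < min(Right), so by the simplicity theorem the value is the simplest (earliest-born) number strictly between 11/2 and 14.
Integers 6 through 13 all lie strictly between 11/2 and 14.
Among integers, the simplest (lowest birthday = smallest |n|; 0 is born on day 0, +-n on day n) is 6.
No non-integer in the interval can be simpler: if x is a non-integer in the interval, then floor(x) or ceil(x) also lies in the interval (the interval contains an integer), and both are proper prefixes of x's sign expansion, i.e. born earlier. So the game value is 6.
Game value = 6

6


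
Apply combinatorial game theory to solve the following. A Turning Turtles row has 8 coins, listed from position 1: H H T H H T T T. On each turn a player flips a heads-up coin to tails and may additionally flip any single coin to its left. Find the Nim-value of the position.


Coins: H H T H H T T T
Key fact: a single head at position k behaves exactly like a Nim heap of size k (turning it to T and optionally flipping a coin at j < k corresponds to moving the heap from k to j, or to 0), and heads combine as a disjunctive sum (two heads at the same place would cancel, matching j XOR j = 0). So the Nim-value is the XOR of the 1-indexed positions of the heads.
Face-up positions (1-indexed): [1, 2, 4, 5]
XOR 0 with 1: 0 XOR 1 = 1
XOR 1 with 2: 1 XOR 2 = 3
XOR 3 with 4: 3 XOR 4 = 7
XOR 7 with 5: 7 XOR 5 = 2
Nim-value = 2

2


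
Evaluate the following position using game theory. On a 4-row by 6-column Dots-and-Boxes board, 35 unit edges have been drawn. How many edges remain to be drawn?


Grid: 4 x 6 boxes, i.e. 5 rows and 7 columns of dots.
Horizontal edges: (rows + 1) * cols = 5 * 6 = 30
Vertical edges: rows * (cols + 1) = 4 * 7 = 28
Total edges: 30 + 28 = 58
Edges drawn: 35
Remaining: 58 - 35 = 23

23


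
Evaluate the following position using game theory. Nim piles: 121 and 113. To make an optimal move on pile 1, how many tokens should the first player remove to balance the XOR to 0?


Piles: 121 and 113
Current XOR: 121 XOR 113 = 8 (non-zero, so this is an N-position).
To make the XOR zero, we need to find a move that balances the piles.
For pile 1 (size 121): target = 121 XOR 8 = 113
We reduce pile 1 from 121 to 113.
Tokens removed: 121 - 113 = 8
Verification: 113 XOR 113 = 0

8


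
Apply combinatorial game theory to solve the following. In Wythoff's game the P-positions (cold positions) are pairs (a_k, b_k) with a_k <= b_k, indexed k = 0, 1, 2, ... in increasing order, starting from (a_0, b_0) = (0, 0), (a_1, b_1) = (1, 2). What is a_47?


By Wythoff's theorem, a_k = floor(k * phi) and b_k = floor(k * phi^2) = a_k + k, where phi = (1 + sqrt(5))/2 is the golden ratio.
phi = (1 + sqrt(5))/2 = 1.618034
k = 47
k * phi = 47 * 1.618034 = 76.047597
a_47 = floor(k * phi) = 76

76


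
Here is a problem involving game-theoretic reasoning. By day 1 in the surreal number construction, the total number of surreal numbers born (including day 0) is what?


Day 0: {|} = 0 is born. Count = 1.
Day n: the number of surreal numbers born by day n is 2^(n+1) - 1.
By day 0: 2^1 - 1 = 1
By day 1: 2^2 - 1 = 3
By day 1: 3 surreal numbers.

3


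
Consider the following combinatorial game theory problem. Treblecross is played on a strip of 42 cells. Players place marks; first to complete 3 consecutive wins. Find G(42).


Treblecross: place X on empty cells; 3-in-a-row wins.
Playing within two cells of an existing X lets the opponent win at once, so sensible play treats the cells i-2..i+2 around each X as dead. The player left with no safe cell loses, so this is a normal-play take-away game on strips of safe cells.
Placing X at cell i (0-indexed) of a strip of k safe cells leaves independent strips of sizes max(0, i-2) and max(0, k-i-3). Hence G(k) = mex{ G(max(0,i-2)) XOR G(max(0,k-i-3)) : 0 <= i < k }, with G(0) = 0.
G(1): splits (0,0):0^0=0 -> mex({0}) = 1
G(2): splits (0,0):0^0=0 -> mex({0}) = 1
G(3): splits (0,0):0^0=0 -> mex({0}) = 1
G(4): splits (0,1):0^1=1 (0,0):0^0=0 -> mex({0, 1}) = 2
G(5): splits (0,2):0^1=1 (0,1):0^1=1 (0,0):0^0=0 -> mex({0, 1}) = 2
G(6) = mex({1}) = 0
G(7) = mex({0, 1, 2}) = 3
G(8) = mex({0, 1, 2}) = 3
G(9) = mex({0, 2}) = 1
G(10) = mex({0, 2, 3}) = 1
G(11) = mex({0, 3}) = 1
G(12) = mex({1, 3}) = 0
G(13) = mex({0, 1, 2, 3}) = 4
G(14) = mex({0, 1, 2}) = 3
G(15) = mex({0, 1, 2}) = 3
G(16) = mex({0, 1, 2, 4}) = 3
G(17) = mex({0, 1, 3, 4}) = 2
G(18) = mex({0, 1, 3, 4}) = 2
G(19) = mex({0, 1, 3, 5}) = 2
G(20) = mex({0, 1, 2, 3, 5}) = 4
G(21) = mex({0, 1, 2, 3, 5}) = 4
G(22) = mex({1, 2, 6}) = 0
G(23) = mex({0, 1, 2, 3, 4, 6}) = 5
G(24) = mex({0, 1, 2, 3, 4}) = 5
G(25) = mex({0, 1, 3, 4, 7}) = 2
G(26) = mex({0, 1, 3, 4, 5, 7}) = 2
G(27) = mex({0, 1, 3, 5}) = 2
G(28) = mex({0, 1, 2, 5}) = 3
G(29) = mex({0, 1, 2, 4, 5, 6}) = 3
G(30) = mex({1, 2, 4, 6}) = 0
G(31) = mex({0, 1, 2, 3, 4, 6}) = 5
G(32) = mex({1, 2, 3, 4, 7}) = 0
G(33) = mex({0, 3, 7}) = 1
G(34) = mex({0, 2, 3, 5, 7}) = 1
G(35) = mex({0, 2, 3, 5, 6}) = 1
G(36) = mex({0, 1, 2, 5, 6}) = 3
G(37) = mex({0, 1, 2, 4, 5, 6}) = 3
G(38) = mex({0, 1, 2, 4}) = 3
G(39) = mex({0, 1, 2, 3, 4, 7}) = 5
G(40) = mex({0, 1, 2, 3, 4, 5, 7}) = 6
G(41) = mex({0, 1, 2, 3, 5, 7}) = 4
G(42) = mex({0, 1, 2, 3, 5, 6, 7}) = 4
Therefore G(42) = 4.

4


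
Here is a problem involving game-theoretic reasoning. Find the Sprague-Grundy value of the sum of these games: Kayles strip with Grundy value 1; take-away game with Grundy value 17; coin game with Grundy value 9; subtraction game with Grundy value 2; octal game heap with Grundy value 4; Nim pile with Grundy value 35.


By the Sprague-Grundy theorem, the Grundy value of a sum of games is the XOR of individual Grundy values.
Kayles strip: Grundy value = 1. Running XOR: 0 XOR 1 = 1
take-away game: Grundy value = 17. Running XOR: 1 XOR 17 = 16
coin game: Grundy value = 9. Running XOR: 16 XOR 9 = 25
subtraction game: Grundy value = 2. Running XOR: 25 XOR 2 = 27
octal game heap: Grundy value = 4. Running XOR: 27 XOR 4 = 31
Nim pile: Grundy value = 35. Running XOR: 31 XOR 35 = 60
The combined Grundy value is 60.

60


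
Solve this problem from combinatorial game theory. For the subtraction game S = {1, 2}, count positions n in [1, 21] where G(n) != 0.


Subtraction set S = {1, 2}, so G(n) = n mod 3.
G(n) = 0 when n is a multiple of 3.
Multiples of 3 in [1, 21]: 7
N-positions (nonzero Grundy) = 21 - 7 = 14

14


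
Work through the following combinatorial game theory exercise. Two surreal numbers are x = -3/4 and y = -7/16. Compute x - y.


x = -3/4, y = -7/16
Converting to common denominator: 16
x = -12/16, y = -7/16
x - y = -3/4 - -7/16 = -5/16

-5/16


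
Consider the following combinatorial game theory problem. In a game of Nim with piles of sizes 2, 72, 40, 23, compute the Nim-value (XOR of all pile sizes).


We need the XOR (exclusive or) of all pile sizes.
After XOR-ing pile 1 (size 2): 0 XOR 2 = 2
After XOR-ing pile 2 (size 72): 2 XOR 72 = 74
After XOR-ing pile 3 (size 40): 74 XOR 40 = 98
After XOR-ing pile 4 (size 23): 98 XOR 23 = 117
The Nim-value of this position is 117.

117


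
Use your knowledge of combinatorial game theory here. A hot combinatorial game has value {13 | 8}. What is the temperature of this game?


The game is {13 | 8}, a switch {a | b} with numbers a > b.
Cooling {a | b} by t gives {a - t | b + t}, which stops being hot when a - t = b + t, i.e. at t = (a - b)/2. So the temperature of a switch is (a - b)/2.
Temperature = (Left option - Right option) / 2
= (13 - (8)) / 2
= 5 / 2
= 5/2

5/2


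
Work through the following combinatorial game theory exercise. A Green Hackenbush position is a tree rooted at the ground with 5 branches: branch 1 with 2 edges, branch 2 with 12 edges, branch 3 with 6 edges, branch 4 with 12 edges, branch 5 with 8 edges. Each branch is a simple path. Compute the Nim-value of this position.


The tree has 5 branches from the ground vertex.
In Green Hackenbush, the Nim-value of a simple path of length k is k.
Branch 1: length 2, Nim-value = 2
Branch 2: length 12, Nim-value = 12
Branch 3: length 6, Nim-value = 6
Branch 4: length 12, Nim-value = 12
Branch 5: length 8, Nim-value = 8
Total Nim-value = XOR of all branch values:
0 XOR 2 = 2
2 XOR 12 = 14
14 XOR 6 = 8
8 XOR 12 = 4
4 XOR 8 = 12
Nim-value of the tree = 12

12


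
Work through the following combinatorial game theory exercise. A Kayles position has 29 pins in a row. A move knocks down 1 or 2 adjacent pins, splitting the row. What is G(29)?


Kayles: a move removes 1 or 2 adjacent pins from a contiguous row.
Removing pins from a row of k leaves two independent rows (a, b) with a + b = k - 1 (one pin) or a + b = k - 2 (two pins); an end removal gives a = 0.
By Sprague-Grundy, G(k) = mex{ G(a) XOR G(b) } over all these splits. G(0) = 0.
G(1): splits (0,0):0^0=0 -> mex({0}) = 1
G(2): splits (0,1):0^1=1 (0,0):0^0=0 -> mex({0, 1}) = 2
G(3): splits (0,2):0^2=2 (1,1):1^1=0 (0,1):0^1=1 -> mex({0, 1, 2}) = 3
G(4): splits (0,3):0^3=3 (1,2):1^2=3 (0,2):0^2=2 (1,1):1^1=0 -> mex({0, 2, 3}) = 1
G(5): splits (0,4):0^1=1 (1,3):1^3=2 (2,2):2^2=0 (0,3):0^3=3 (1,2):1^2=3 -> mex({0, 1, 2, 3}) = 4
G(6) = mex({0, 1, 2, 4}) = 3
G(7) = mex({0, 1, 3, 4, 5}) = 2
G(8) = mex({0, 2, 3, 5, 6}) = 1
G(9) = mex({0, 1, 2, 3, 6, 7}) = 4
G(10) = mex({0, 1, 3, 4, 5, 7}) = 2
G(11) = mex({0, 1, 2, 3, 4, 5}) = 6
G(12) = mex({0, 1, 2, 3, 5, 6, 7}) = 4
G(13) = mex({0, 2, 3, 4, 6, 7}) = 1
G(14) = mex({0, 1, 4, 5, 6, 7}) = 2
G(15) = mex({0, 1, 2, 3, 4, 5, 6}) = 7
G(16) = mex({0, 2, 3, 5, 6, 7}) = 1
G(17) = mex({0, 1, 2, 3, 5, 6, 7}) = 4
G(18) = mex({0, 1, 2, 4, 5, 6}) = 3
G(19) = mex({0, 1, 3, 4, 5, 7}) = 2
G(20) = mex({0, 2, 3, 4, 5, 6, 7}) = 1
G(21) = mex({0, 1, 2, 3, 5, 6, 7}) = 4
G(22) = mex({0, 1, 2, 3, 4, 5, 7}) = 6
G(23) = mex({0, 1, 2, 3, 4, 5, 6}) = 7
G(24) = mex({0, 1, 2, 3, 5, 6, 7}) = 4
G(25) = mex({0, 2, 3, 4, 6, 7}) = 1
G(26) = mex({0, 1, 3, 4, 5, 6, 7}) = 2
G(27) = mex({0, 1, 2, 3, 4, 5, 6, 7}) = 8
G(28) = mex({0, 1, 2, 3, 4, 6, 7, 8}) = 5
G(29) = mex({0, 1, 2, 3, 5, 6, 7, 8, 9}) = 4
Therefore G(29) = 4.

4


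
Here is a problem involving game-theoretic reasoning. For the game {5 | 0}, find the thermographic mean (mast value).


Game = {5 | 0}, a switch {a | b} with numbers a > b.
Its thermograph has left wall a - t and right wall b + t, which meet at t = (a - b)/2, where both equal (a + b)/2. So the mast (mean value) is at (a + b)/2.
Mean = (5 + (0))/2 = 5/2 = 5/2

5/2


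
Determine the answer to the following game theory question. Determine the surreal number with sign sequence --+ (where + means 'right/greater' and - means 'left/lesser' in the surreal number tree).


Sign expansion: --+
Rule: track bounds (lo, hi), initially (-inf, +inf). On '+', the current value becomes lo and we move to the simplest number in (value, hi): value + 1 if hi = +inf, otherwise the midpoint (value + hi)/2. On '-', the current value becomes hi and we move to value - 1 if lo = -inf, otherwise the midpoint (lo + value)/2.
Start at 0.
Step 1: sign = -, move left. Bounds: (-inf, 0). Value = -1
Step 2: sign = -, move left. Bounds: (-inf, -1). Value = -2
Step 3: sign = +, move right. Bounds: (-2, -1). Value = -3/2
The surreal number with sign expansion --+ is -3/2.

-3/2


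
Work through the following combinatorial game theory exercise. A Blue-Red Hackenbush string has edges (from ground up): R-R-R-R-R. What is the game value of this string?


Edges (from ground): R-R-R-R-R
By Berlekamp's sign-expansion rule, a Blue-Red Hackenbush stalk has the value of the surreal number whose sign sequence is the edge sequence with B -> + and R -> -.
Sign sequence: -----
Trace the sign expansion in the surreal number tree, starting from 0:
Edge 1: R (sign -) -> bounds (-inf, 0), value = -1
Edge 2: R (sign -) -> bounds (-inf, -1), value = -2
Edge 3: R (sign -) -> bounds (-inf, -2), value = -3
Edge 4: R (sign -) -> bounds (-inf, -3), value = -4
Edge 5: R (sign -) -> bounds (-inf, -4), value = -5
Game value = -5

-5


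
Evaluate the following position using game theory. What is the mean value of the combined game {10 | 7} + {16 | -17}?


G1 = {10 | 7}, G2 = {16 | -17}
Each is a switch {a | b} with numbers a > b; its mean value is (a + b)/2, and mean value is additive over game sums: m(G1 + G2) = m(G1) + m(G2).
Mean of G1 = (10 + (7))/2 = 17/2 = 17/2
Mean of G2 = (16 + (-17))/2 = -1/2 = -1/2
Mean of G1 + G2 = 17/2 + -1/2 = 8

8


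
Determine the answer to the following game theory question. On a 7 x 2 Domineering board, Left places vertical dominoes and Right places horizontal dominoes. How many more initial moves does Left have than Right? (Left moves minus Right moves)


Board is 7 x 2 (rows x cols).
Left (vertical) placements: (rows-1) * cols = 6 * 2 = 12
Right (horizontal) placements: rows * (cols-1) = 7 * 1 = 7
Advantage = Left - Right = 12 - 7 = 5

5


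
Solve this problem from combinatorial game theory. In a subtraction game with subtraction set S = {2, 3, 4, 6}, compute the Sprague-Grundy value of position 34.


The subtraction set is S = {2, 3, 4, 6}.
G(k) = mex{ G(k - s) : s in S, s <= k }. We compute iteratively: G(0) = 0.
G(1) = mex({}) = 0
G(2) = mex({0}) = 1
G(3) = mex({0}) = 1
G(4) = mex({0, 1}) = 2
G(5) = mex({0, 1}) = 2
G(6) = mex({0, 1, 2}) = 3
G(7) = mex({0, 1, 2}) = 3
G(8) = mex({1, 2, 3}) = 0
G(9) = mex({1, 2, 3}) = 0
G(10) = mex({0, 2, 3}) = 1
G(11) = mex({0, 2, 3}) = 1
G(12) = mex({0, 1, 3}) = 2
G(13) = mex({0, 1, 3}) = 2
Observe that G(8)..G(13) = 0, 0, 1, 1, 2, 2 repeats G(0)..G(5) = 0, 0, 1, 1, 2, 2.
For k >= max(S) = 6, G(k) is determined by the previous 6 values G(k-6)..G(k-1); a window of 6 consecutive values has recurred shifted by 8, so by induction G(k + 8) = G(k) for all k >= 0: the sequence is periodic from the start with period 8.
One period: G(0..7) = 0, 0, 1, 1, 2, 2, 3, 3.
34 mod 8 = 2, so G(34) = G(2) = 1.

1


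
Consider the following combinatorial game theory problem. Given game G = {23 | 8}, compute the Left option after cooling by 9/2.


Original game: {23 | 8} (a switch {a | b} with a > b).
Cooling by t (for t below the temperature (a - b)/2 = 15/2) taxes each move by t: {a | b} cooled by t is {a - t | b + t}.
Cooling amount: t = 9/2
Cooled Left option: 23 - 9/2 = 37/2
Cooled Right option: 8 + 9/2 = 25/2
Cooled game: {37/2 | 25/2}
Left option = 37/2

37/2


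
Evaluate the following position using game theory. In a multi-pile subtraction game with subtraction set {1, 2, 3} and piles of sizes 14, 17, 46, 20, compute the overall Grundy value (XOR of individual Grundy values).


Subtraction set: {1, 2, 3}
For this subtraction set, G(n) = n mod 4 (period = max + 1 = 4).
Pile 1 (size 14): G(14) = 14 mod 4 = 2
Pile 2 (size 17): G(17) = 17 mod 4 = 1
Pile 3 (size 46): G(46) = 46 mod 4 = 2
Pile 4 (size 20): G(20) = 20 mod 4 = 0
Total Grundy value = XOR of all: 2 XOR 1 XOR 2 XOR 0 = 1

1


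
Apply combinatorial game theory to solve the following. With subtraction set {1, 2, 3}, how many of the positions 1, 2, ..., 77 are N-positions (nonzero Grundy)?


Subtraction set S = {1, 2, 3}, so G(n) = n mod 4.
G(n) = 0 when n is a multiple of 4.
Multiples of 4 in [1, 77]: 19
N-positions (nonzero Grundy) = 77 - 19 = 58

58


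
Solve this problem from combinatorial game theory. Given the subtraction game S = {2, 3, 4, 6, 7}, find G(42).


The subtraction set is S = {2, 3, 4, 6, 7}.
G(k) = mex{ G(k - s) : s in S, s <= k }. We compute iteratively: G(0) = 0.
G(1) = mex({}) = 0
G(2) = mex({0}) = 1
G(3) = mex({0}) = 1
G(4) = mex({0, 1}) = 2
G(5) = mex({0, 1}) = 2
G(6) = mex({0, 1, 2}) = 3
G(7) = mex({0, 1, 2}) = 3
G(8) = mex({0, 1, 2, 3}) = 4
G(9) = mex({1, 2, 3}) = 0
G(10) = mex({1, 2, 3, 4}) = 0
G(11) = mex({0, 2, 3, 4}) = 1
G(12) = mex({0, 2, 3, 4}) = 1
G(13) = mex({0, 1, 3}) = 2
G(14) = mex({0, 1, 3, 4}) = 2
G(15) = mex({0, 1, 2, 4}) = 3
Observe that G(9)..G(15) = 0, 0, 1, 1, 2, 2, 3 repeats G(0)..G(6) = 0, 0, 1, 1, 2, 2, 3.
For k >= max(S) = 7, G(k) is determined by the previous 7 values G(k-7)..G(k-1); a window of 7 consecutive values has recurred shifted by 9, so by induction G(k + 9) = G(k) for all k >= 0: the sequence is periodic from the start with period 9.
One period: G(0..8) = 0, 0, 1, 1, 2, 2, 3, 3, 4.
42 mod 9 = 6, so G(42) = G(6) = 3.

3


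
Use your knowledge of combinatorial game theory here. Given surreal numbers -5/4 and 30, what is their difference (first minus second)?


x = -5/4, y = 30
Converting to common denominator: 4
x = -5/4, y = 120/4
x - y = -5/4 - 30 = -125/4

-125/4


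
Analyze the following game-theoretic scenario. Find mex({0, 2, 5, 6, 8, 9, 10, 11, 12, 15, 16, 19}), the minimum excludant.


Set = {0, 2, 5, 6, 8, 9, 10, 11, 12, 15, 16, 19}
0 is in the set.
1 is NOT in the set. This is the mex.
mex = 1

1


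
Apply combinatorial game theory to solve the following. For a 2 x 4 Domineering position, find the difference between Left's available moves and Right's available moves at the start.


Board is 2 x 4 (rows x cols).
Left (vertical) placements: (rows-1) * cols = 1 * 4 = 4
Right (horizontal) placements: rows * (cols-1) = 2 * 3 = 6
Advantage = Left - Right = 4 - 6 = -2

-2


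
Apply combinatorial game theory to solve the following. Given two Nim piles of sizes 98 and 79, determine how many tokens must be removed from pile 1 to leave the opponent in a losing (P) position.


Piles: 98 and 79
Current XOR: 98 XOR 79 = 45 (non-zero, so this is an N-position).
To make the XOR zero, we need to find a move that balances the piles.
For pile 1 (size 98): target = 98 XOR 45 = 79
We reduce pile 1 from 98 to 79.
Tokens removed: 98 - 79 = 19
Verification: 79 XOR 79 = 0

19


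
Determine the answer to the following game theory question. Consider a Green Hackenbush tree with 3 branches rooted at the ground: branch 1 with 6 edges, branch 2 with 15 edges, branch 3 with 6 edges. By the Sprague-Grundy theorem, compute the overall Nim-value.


The tree has 3 branches from the ground vertex.
In Green Hackenbush, the Nim-value of a simple path of length k is k.
Branch 1: length 6, Nim-value = 6
Branch 2: length 15, Nim-value = 15
Branch 3: length 6, Nim-value = 6
Total Nim-value = XOR of all branch values:
0 XOR 6 = 6
6 XOR 15 = 9
9 XOR 6 = 15
Nim-value of the tree = 15

15


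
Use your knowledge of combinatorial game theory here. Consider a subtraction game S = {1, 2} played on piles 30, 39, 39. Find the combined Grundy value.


Subtraction set: {1, 2}
For this subtraction set, G(n) = n mod 3 (period = max + 1 = 3).
Pile 1 (size 30): G(30) = 30 mod 3 = 0
Pile 2 (size 39): G(39) = 39 mod 3 = 0
Pile 3 (size 39): G(39) = 39 mod 3 = 0
Total Grundy value = XOR of all: 0 XOR 0 XOR 0 = 0

0


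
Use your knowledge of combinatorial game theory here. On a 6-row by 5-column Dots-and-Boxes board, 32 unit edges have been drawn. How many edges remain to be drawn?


Grid: 6 x 5 boxes, i.e. 7 rows and 6 columns of dots.
Horizontal edges: (rows + 1) * cols = 7 * 5 = 35
Vertical edges: rows * (cols + 1) = 6 * 6 = 36
Total edges: 35 + 36 = 71
Edges drawn: 32
Remaining: 71 - 32 = 39

39


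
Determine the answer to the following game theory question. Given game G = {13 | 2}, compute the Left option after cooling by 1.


Original game: {13 | 2} (a switch {a | b} with a > b).
Cooling by t (for t below the temperature (a - b)/2 = 11/2) taxes each move by t: {a | b} cooled by t is {a - t | b + t}.
Cooling amount: t = 1
Cooled Left option: 13 - 1 = 12
Cooled Right option: 2 + 1 = 3
Cooled game: {12 | 3}
Left option = 12

12


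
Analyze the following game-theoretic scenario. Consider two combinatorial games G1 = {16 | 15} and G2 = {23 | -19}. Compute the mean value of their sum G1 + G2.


G1 = {16 | 15}, G2 = {23 | -19}
Each is a switch {a | b} with numbers a > b; its mean value is (a + b)/2, and mean value is additive over game sums: m(G1 + G2) = m(G1) + m(G2).
Mean of G1 = (16 + (15))/2 = 31/2 = 31/2
Mean of G2 = (23 + (-19))/2 = 4/2 = 2
Mean of G1 + G2 = 31/2 + 2 = 35/2

35/2


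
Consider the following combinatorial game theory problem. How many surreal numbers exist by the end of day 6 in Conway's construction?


Day 0: {|} = 0 is born. Count = 1.
Day n: the number of surreal numbers born by day n is 2^(n+1) - 1.
By day 0: 2^1 - 1 = 1
By day 1: 2^2 - 1 = 3
By day 2: 2^3 - 1 = 7
By day 3: 2^4 - 1 = 15
By day 4: 2^5 - 1 = 31
By day 5: 2^6 - 1 = 63
By day 6: 2^7 - 1 = 127
By day 6: 127 surreal numbers.

127


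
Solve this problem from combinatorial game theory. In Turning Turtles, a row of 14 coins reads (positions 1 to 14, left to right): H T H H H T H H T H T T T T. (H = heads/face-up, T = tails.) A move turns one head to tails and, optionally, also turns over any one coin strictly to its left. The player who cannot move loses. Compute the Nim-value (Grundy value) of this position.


Coins: H T H H H T H H T H T T T T
Key fact: a single head at position k behaves exactly like a Nim heap of size k (turning it to T and optionally flipping a coin at j < k corresponds to moving the heap from k to j, or to 0), and heads combine as a disjunctive sum (two heads at the same place would cancel, matching j XOR j = 0). So the Nim-value is the XOR of the 1-indexed positions of the heads.
Face-up positions (1-indexed): [1, 3, 4, 5, 7, 8, 10]
XOR 0 with 1: 0 XOR 1 = 1
XOR 1 with 3: 1 XOR 3 = 2
XOR 2 with 4: 2 XOR 4 = 6
XOR 6 with 5: 6 XOR 5 = 3
XOR 3 with 7: 3 XOR 7 = 4
XOR 4 with 8: 4 XOR 8 = 12
XOR 12 with 10: 12 XOR 10 = 6
Nim-value = 6

6


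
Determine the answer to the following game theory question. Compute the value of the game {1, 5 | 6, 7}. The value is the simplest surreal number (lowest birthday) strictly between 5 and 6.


Left options: {1, 5}, max = 5
Right options: {6, 7}, min = 6
All options are numbers and max(Left) < min(Right), so by the simplicity theorem the value is the simplest (earliest-born) number strictly between 5 and 6.
No integer lies strictly between 5 and 6, so the value is the dyadic rational m/2^k in the interval with the smallest k (then m odd); search k = 1, 2, ...:
Denominator 2: 11/2 lies strictly between 5 and 6 -- found.
The simplest number in the interval is 11/2.
Game value = 11/2

11/2


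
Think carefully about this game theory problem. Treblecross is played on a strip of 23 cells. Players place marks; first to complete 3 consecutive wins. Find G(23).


Treblecross: place X on empty cells; 3-in-a-row wins.
Playing within two cells of an existing X lets the opponent win at once, so sensible play treats the cells i-2..i+2 around each X as dead. The player left with no safe cell loses, so this is a normal-play take-away game on strips of safe cells.
Placing X at cell i (0-indexed) of a strip of k safe cells leaves independent strips of sizes max(0, i-2) and max(0, k-i-3). Hence G(k) = mex{ G(max(0,i-2)) XOR G(max(0,k-i-3)) : 0 <= i < k }, with G(0) = 0.
G(1): splits (0,0):0^0=0 -> mex({0}) = 1
G(2): splits (0,0):0^0=0 -> mex({0}) = 1
G(3): splits (0,0):0^0=0 -> mex({0}) = 1
G(4): splits (0,1):0^1=1 (0,0):0^0=0 -> mex({0, 1}) = 2
G(5): splits (0,2):0^1=1 (0,1):0^1=1 (0,0):0^0=0 -> mex({0, 1}) = 2
G(6) = mex({1}) = 0
G(7) = mex({0, 1, 2}) = 3
G(8) = mex({0, 1, 2}) = 3
G(9) = mex({0, 2}) = 1
G(10) = mex({0, 2, 3}) = 1
G(11) = mex({0, 3}) = 1
G(12) = mex({1, 3}) = 0
G(13) = mex({0, 1, 2, 3}) = 4
G(14) = mex({0, 1, 2}) = 3
G(15) = mex({0, 1, 2}) = 3
G(16) = mex({0, 1, 2, 4}) = 3
G(17) = mex({0, 1, 3, 4}) = 2
G(18) = mex({0, 1, 3, 4}) = 2
G(19) = mex({0, 1, 3, 5}) = 2
G(20) = mex({0, 1, 2, 3, 5}) = 4
G(21) = mex({0, 1, 2, 3, 5}) = 4
G(22) = mex({1, 2, 6}) = 0
G(23) = mex({0, 1, 2, 3, 4, 6}) = 5
Therefore G(23) = 5.

5


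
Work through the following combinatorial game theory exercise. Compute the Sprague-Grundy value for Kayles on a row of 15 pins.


Kayles: a move removes 1 or 2 adjacent pins from a contiguous row.
Removing pins from a row of k leaves two independent rows (a, b) with a + b = k - 1 (one pin) or a + b = k - 2 (two pins); an end removal gives a = 0.
By Sprague-Grundy, G(k) = mex{ G(a) XOR G(b) } over all these splits. G(0) = 0.
G(1): splits (0,0):0^0=0 -> mex({0}) = 1
G(2): splits (0,1):0^1=1 (0,0):0^0=0 -> mex({0, 1}) = 2
G(3): splits (0,2):0^2=2 (1,1):1^1=0 (0,1):0^1=1 -> mex({0, 1, 2}) = 3
G(4): splits (0,3):0^3=3 (1,2):1^2=3 (0,2):0^2=2 (1,1):1^1=0 -> mex({0, 2, 3}) = 1
G(5): splits (0,4):0^1=1 (1,3):1^3=2 (2,2):2^2=0 (0,3):0^3=3 (1,2):1^2=3 -> mex({0, 1, 2, 3}) = 4
G(6) = mex({0, 1, 2, 4}) = 3
G(7) = mex({0, 1, 3, 4, 5}) = 2
G(8) = mex({0, 2, 3, 5, 6}) = 1
G(9) = mex({0, 1, 2, 3, 6, 7}) = 4
G(10) = mex({0, 1, 3, 4, 5, 7}) = 2
G(11) = mex({0, 1, 2, 3, 4, 5}) = 6
G(12) = mex({0, 1, 2, 3, 5, 6, 7}) = 4
G(13) = mex({0, 2, 3, 4, 6, 7}) = 1
G(14) = mex({0, 1, 4, 5, 6, 7}) = 2
G(15) = mex({0, 1, 2, 3, 4, 5, 6}) = 7
Therefore G(15) = 7.

7


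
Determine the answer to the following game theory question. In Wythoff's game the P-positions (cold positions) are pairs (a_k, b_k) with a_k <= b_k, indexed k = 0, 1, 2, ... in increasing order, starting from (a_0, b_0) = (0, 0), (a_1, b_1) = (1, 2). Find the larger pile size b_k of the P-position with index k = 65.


By Wythoff's theorem, a_k = floor(k * phi) and b_k = floor(k * phi^2) = a_k + k, where phi = (1 + sqrt(5))/2 is the golden ratio.
phi = (1 + sqrt(5))/2 = 1.618034
phi^2 = phi + 1 = 2.618034
k = 65
k * phi^2 = 65 * 2.618034 = 170.172209
b_65 = floor(k * phi^2) = 170 (check: a_65 + k = 105 + 65 = 170)

170


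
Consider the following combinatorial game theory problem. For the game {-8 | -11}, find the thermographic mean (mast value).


Game = {-8 | -11}, a switch {a | b} with numbers a > b.
Its thermograph has left wall a - t and right wall b + t, which meet at t = (a - b)/2, where both equal (a + b)/2. So the mast (mean value) is at (a + b)/2.
Mean = (-8 + (-11))/2 = -19/2 = -19/2

-19/2


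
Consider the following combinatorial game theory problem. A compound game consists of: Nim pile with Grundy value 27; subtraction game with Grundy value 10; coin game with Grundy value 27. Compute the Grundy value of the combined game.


By the Sprague-Grundy theorem, the Grundy value of a sum of games is the XOR of individual Grundy values.
Nim pile: Grundy value = 27. Running XOR: 0 XOR 27 = 27
subtraction game: Grundy value = 10. Running XOR: 27 XOR 10 = 17
coin game: Grundy value = 27. Running XOR: 17 XOR 27 = 10
The combined Grundy value is 10.

10


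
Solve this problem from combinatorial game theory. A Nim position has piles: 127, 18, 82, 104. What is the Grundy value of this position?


We need the XOR (exclusive or) of all pile sizes.
After XOR-ing pile 1 (size 127): 0 XOR 127 = 127
After XOR-ing pile 2 (size 18): 127 XOR 18 = 109
After XOR-ing pile 3 (size 82): 109 XOR 82 = 63
After XOR-ing pile 4 (size 104): 63 XOR 104 = 87
The Nim-value of this position is 87.

87


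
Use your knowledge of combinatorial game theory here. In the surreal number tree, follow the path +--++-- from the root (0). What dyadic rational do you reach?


Sign expansion: +--++--
Rule: track bounds (lo, hi), initially (-inf, +inf). On '+', the current value becomes lo and we move to the simplest number in (value, hi): value + 1 if hi = +inf, otherwise the midpoint (value + hi)/2. On '-', the current value becomes hi and we move to value - 1 if lo = -inf, otherwise the midpoint (lo + value)/2.
Start at 0.
Step 1: sign = +, move right. Bounds: (0, +inf). Value = 1
Step 2: sign = -, move left. Bounds: (0, 1). Value = 1/2
Step 3: sign = -, move left. Bounds: (0, 1/2). Value = 1/4
Step 4: sign = +, move right. Bounds: (1/4, 1/2). Value = 3/8
Step 5: sign = +, move right. Bounds: (3/8, 1/2). Value = 7/16
Step 6: sign = -, move left. Bounds: (3/8, 7/16). Value = 13/32
Step 7: sign = -, move left. Bounds: (3/8, 13/32). Value = 25/64
The surreal number with sign expansion +--++-- is 25/64.

25/64


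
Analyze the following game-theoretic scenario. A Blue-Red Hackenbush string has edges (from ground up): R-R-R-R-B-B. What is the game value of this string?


Edges (from ground): R-R-R-R-B-B
By Berlekamp's sign-expansion rule, a Blue-Red Hackenbush stalk has the value of the surreal number whose sign sequence is the edge sequence with B -> + and R -> -.
Sign sequence: ----++
Trace the sign expansion in the surreal number tree, starting from 0:
Edge 1: R (sign -) -> bounds (-inf, 0), value = -1
Edge 2: R (sign -) -> bounds (-inf, -1), value = -2
Edge 3: R (sign -) -> bounds (-inf, -2), value = -3
Edge 4: R (sign -) -> bounds (-inf, -3), value = -4
Edge 5: B (sign +) -> bounds (-4, -3), value = -7/2
Edge 6: B (sign +) -> bounds (-7/2, -3), value = -13/4
Game value = -13/4

-13/4


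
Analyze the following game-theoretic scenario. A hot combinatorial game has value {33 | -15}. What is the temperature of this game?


The game is {33 | -15}, a switch {a | b} with numbers a > b.
Cooling {a | b} by t gives {a - t | b + t}, which stops being hot when a - t = b + t, i.e. at t = (a - b)/2. So the temperature of a switch is (a - b)/2.
Temperature = (Left option - Right option) / 2
= (33 - (-15)) / 2
= 48 / 2
= 24

24
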